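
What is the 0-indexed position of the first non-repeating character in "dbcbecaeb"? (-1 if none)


Input: dbcbecaeb
Character frequencies:
  'a': 1
  'b': 3
  'c': 2
  'd': 1
  'e': 2
Scanning left to right for freq == 1:
  Position 0 ('d'): unique! => answer = 0

0


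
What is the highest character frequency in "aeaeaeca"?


Input: aeaeaeca
Character counts:
  'a': 4
  'c': 1
  'e': 3
Maximum frequency: 4

4


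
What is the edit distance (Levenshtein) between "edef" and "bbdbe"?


Computing edit distance: "edef" -> "bbdbe"
DP table:
           b    b    d    b    e
      0    1    2    3    4    5
  e   1    1    2    3    4    4
  d   2    2    2    2    3    4
  e   3    3    3    3    3    3
  f   4    4    4    4    4    4
Edit distance = dp[4][5] = 4

4


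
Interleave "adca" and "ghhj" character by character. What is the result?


Interleaving "adca" and "ghhj":
  Position 0: 'a' from first, 'g' from second => "ag"
  Position 1: 'd' from first, 'h' from second => "dh"
  Position 2: 'c' from first, 'h' from second => "ch"
  Position 3: 'a' from first, 'j' from second => "aj"
Result: agdhchaj

agdhchaj


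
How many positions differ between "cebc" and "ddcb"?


Comparing "cebc" and "ddcb" position by position:
  Position 0: 'c' vs 'd' => DIFFER
  Position 1: 'e' vs 'd' => DIFFER
  Position 2: 'b' vs 'c' => DIFFER
  Position 3: 'c' vs 'b' => DIFFER
Positions that differ: 4

4


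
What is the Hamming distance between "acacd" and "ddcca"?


Comparing "acacd" and "ddcca" position by position:
  Position 0: 'a' vs 'd' => differ
  Position 1: 'c' vs 'd' => differ
  Position 2: 'a' vs 'c' => differ
  Position 3: 'c' vs 'c' => same
  Position 4: 'd' vs 'a' => differ
Total differences (Hamming distance): 4

4


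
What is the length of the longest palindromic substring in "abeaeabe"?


Input: "abeaeabe"
Checking substrings for palindromes:
  [2:5] "eae" (len 3) => palindrome
  [3:6] "aea" (len 3) => palindrome
Longest palindromic substring: "eae" with length 3

3


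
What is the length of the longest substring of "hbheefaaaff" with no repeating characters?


Input: "hbheefaaaff"
Sliding window (track last position of each char):
  Position 0 ('h'): window [0,0] length 1 -- new best
  Position 1 ('b'): window [0,1] length 2 -- new best
  Position 2 ('h'): repeat (last at 0), move window start to 1
  Position 2 ('h'): window [1,2] length 2
  Position 3 ('e'): window [1,3] length 3 -- new best
  Position 4 ('e'): repeat (last at 3), move window start to 4
  Position 4 ('e'): window [4,4] length 1
  Position 5 ('f'): window [4,5] length 2
  Position 6 ('a'): window [4,6] length 3
  Position 7 ('a'): repeat (last at 6), move window start to 7
  Position 7 ('a'): window [7,7] length 1
  Position 8 ('a'): repeat (last at 7), move window start to 8
  Position 8 ('a'): window [8,8] length 1
  Position 9 ('f'): window [8,9] length 2
  Position 10 ('f'): repeat (last at 9), move window start to 10
  Position 10 ('f'): window [10,10] length 1
Longest substring with no repeats: "bhe" with length 3

3


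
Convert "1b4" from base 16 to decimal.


Input: "1b4" in base 16
Positional expansion:
  Digit '1' (value 1) x 16^2 = 256
  Digit 'b' (value 11) x 16^1 = 176
  Digit '4' (value 4) x 16^0 = 4
Sum = 436

436


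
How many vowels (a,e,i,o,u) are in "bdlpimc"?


Input: bdlpimc
Checking each character:
  'b' at position 0: consonant
  'd' at position 1: consonant
  'l' at position 2: consonant
  'p' at position 3: consonant
  'i' at position 4: vowel (running total: 1)
  'm' at position 5: consonant
  'c' at position 6: consonant
Total vowels: 1

1


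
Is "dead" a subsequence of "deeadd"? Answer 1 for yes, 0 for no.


Check if "dead" is a subsequence of "deeadd"
Greedy scan:
  Position 0 ('d'): matches sub[0] = 'd'
  Position 1 ('e'): matches sub[1] = 'e'
  Position 2 ('e'): no match needed
  Position 3 ('a'): matches sub[2] = 'a'
  Position 4 ('d'): matches sub[3] = 'd'
  Position 5 ('d'): no match needed
All 4 characters matched => is a subsequence

1


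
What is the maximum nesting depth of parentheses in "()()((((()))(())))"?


Input: "()()((((()))(())))"
Tracking depth:
  Position 0 '(': depth becomes 1
  Position 1 ')': depth becomes 0
  Position 2 '(': depth becomes 1
  Position 3 ')': depth becomes 0
  Position 4 '(': depth becomes 1
  Position 5 '(': depth becomes 2
  Position 6 '(': depth becomes 3
  Position 7 '(': depth becomes 4
  Position 8 '(': depth becomes 5
  Position 9 ')': depth becomes 4
  Position 10 ')': depth becomes 3
  Position 11 ')': depth becomes 2
  Position 12 '(': depth becomes 3
  Position 13 '(': depth becomes 4
  Position 14 ')': depth becomes 3
  Position 15 ')': depth becomes 2
  Position 16 ')': depth becomes 1
  Position 17 ')': depth becomes 0
Maximum depth reached: 5

5


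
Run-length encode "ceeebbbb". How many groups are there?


Input: ceeebbbb
Scanning for consecutive runs:
  Group 1: 'c' x 1 (positions 0-0)
  Group 2: 'e' x 3 (positions 1-3)
  Group 3: 'b' x 4 (positions 4-7)
Total groups: 3

3


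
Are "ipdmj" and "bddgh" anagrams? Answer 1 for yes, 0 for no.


Strings: "ipdmj", "bddgh"
Sorted first:  dijmp
Sorted second: bddgh
Differ at position 0: 'd' vs 'b' => not anagrams

0


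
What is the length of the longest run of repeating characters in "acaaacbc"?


Input: "acaaacbc"
Scanning for longest run:
  Position 1 ('c'): new char, reset run to 1
  Position 2 ('a'): new char, reset run to 1
  Position 3 ('a'): continues run of 'a', length=2
  Position 4 ('a'): continues run of 'a', length=3
  Position 5 ('c'): new char, reset run to 1
  Position 6 ('b'): new char, reset run to 1
  Position 7 ('c'): new char, reset run to 1
Longest run: 'a' with length 3

3


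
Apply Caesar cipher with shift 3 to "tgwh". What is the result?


Caesar cipher: shift "tgwh" by 3
  't' (pos 19) + 3 = pos 22 = 'w'
  'g' (pos 6) + 3 = pos 9 = 'j'
  'w' (pos 22) + 3 = pos 25 = 'z'
  'h' (pos 7) + 3 = pos 10 = 'k'
Result: wjzk

wjzk


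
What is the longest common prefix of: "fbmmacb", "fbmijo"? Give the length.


Words: fbmmacb, fbmijo
  Position 0: all 'f' => match
  Position 1: all 'b' => match
  Position 2: all 'm' => match
  Position 3: ('m', 'i') => mismatch, stop
LCP = "fbm" (length 3)

3


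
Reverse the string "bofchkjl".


Input: bofchkjl
Reading characters right to left:
  Position 7: 'l'
  Position 6: 'j'
  Position 5: 'k'
  Position 4: 'h'
  Position 3: 'c'
  Position 2: 'f'
  Position 1: 'o'
  Position 0: 'b'
Reversed: ljkhcfob

ljkhcfob


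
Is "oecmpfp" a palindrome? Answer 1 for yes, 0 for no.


Input: oecmpfp
Reversed: pfpmceo
  Compare pos 0 ('o') with pos 6 ('p'): MISMATCH
  Compare pos 1 ('e') with pos 5 ('f'): MISMATCH
  Compare pos 2 ('c') with pos 4 ('p'): MISMATCH
Result: not a palindrome

0


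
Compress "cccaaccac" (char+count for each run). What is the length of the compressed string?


Input: cccaaccac
Runs:
  'c' x 3 => "c3"
  'a' x 2 => "a2"
  'c' x 2 => "c2"
  'a' x 1 => "a1"
  'c' x 1 => "c1"
Compressed: "c3a2c2a1c1"
Compressed length: 10

10


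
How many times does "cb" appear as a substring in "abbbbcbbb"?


Searching for "cb" in "abbbbcbbb"
Scanning each position:
  Position 0: "ab" => no
  Position 1: "bb" => no
  Position 2: "bb" => no
  Position 3: "bb" => no
  Position 4: "bc" => no
  Position 5: "cb" => MATCH
  Position 6: "bb" => no
  Position 7: "bb" => no
Total occurrences: 1

1


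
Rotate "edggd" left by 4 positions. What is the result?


Input: "edggd", rotate left by 4
First 4 characters: "edgg"
Remaining characters: "d"
Concatenate remaining + first: "d" + "edgg" = "dedgg"

dedgg


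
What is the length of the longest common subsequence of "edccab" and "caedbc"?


LCS of "edccab" and "caedbc"
DP table:
           c    a    e    d    b    c
      0    0    0    0    0    0    0
  e   0    0    0    1    1    1    1
  d   0    0    0    1    2    2    2
  c   0    1    1    1    2    2    3
  c   0    1    1    1    2    2    3
  a   0    1    2    2    2    2    3
  b   0    1    2    2    2    3    3
LCS length = dp[6][6] = 3

3


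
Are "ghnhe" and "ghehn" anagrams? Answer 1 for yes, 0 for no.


Strings: "ghnhe", "ghehn"
Sorted first:  eghhn
Sorted second: eghhn
Sorted forms match => anagrams

1


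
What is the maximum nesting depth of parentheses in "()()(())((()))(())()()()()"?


Input: "()()(())((()))(())()()()()"
Tracking depth:
  Position 0 '(': depth becomes 1
  Position 1 ')': depth becomes 0
  Position 2 '(': depth becomes 1
  Position 3 ')': depth becomes 0
  Position 4 '(': depth becomes 1
  Position 5 '(': depth becomes 2
  Position 6 ')': depth becomes 1
  Position 7 ')': depth becomes 0
  Position 8 '(': depth becomes 1
  Position 9 '(': depth becomes 2
  Position 10 '(': depth becomes 3
  Position 11 ')': depth becomes 2
  Position 12 ')': depth becomes 1
  Position 13 ')': depth becomes 0
  Position 14 '(': depth becomes 1
  Position 15 '(': depth becomes 2
  Position 16 ')': depth becomes 1
  Position 17 ')': depth becomes 0
  Position 18 '(': depth becomes 1
  Position 19 ')': depth becomes 0
  Position 20 '(': depth becomes 1
  Position 21 ')': depth becomes 0
  Position 22 '(': depth becomes 1
  Position 23 ')': depth becomes 0
  Position 24 '(': depth becomes 1
  Position 25 ')': depth becomes 0
Maximum depth reached: 3

3


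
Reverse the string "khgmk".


Input: khgmk
Reading characters right to left:
  Position 4: 'k'
  Position 3: 'm'
  Position 2: 'g'
  Position 1: 'h'
  Position 0: 'k'
Reversed: kmghk

kmghk


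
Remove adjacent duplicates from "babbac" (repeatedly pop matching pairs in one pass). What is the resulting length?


Input: babbac
Stack-based adjacent duplicate removal:
  Read 'b': push. Stack: b
  Read 'a': push. Stack: ba
  Read 'b': push. Stack: bab
  Read 'b': matches stack top 'b' => pop. Stack: ba
  Read 'a': matches stack top 'a' => pop. Stack: b
  Read 'c': push. Stack: bc
Final stack: "bc" (length 2)

2


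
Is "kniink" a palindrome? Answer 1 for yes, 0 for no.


Input: kniink
Reversed: kniink
  Compare pos 0 ('k') with pos 5 ('k'): match
  Compare pos 1 ('n') with pos 4 ('n'): match
  Compare pos 2 ('i') with pos 3 ('i'): match
Result: palindrome

1


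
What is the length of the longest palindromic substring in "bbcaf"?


Input: "bbcaf"
Checking substrings for palindromes:
  [0:2] "bb" (len 2) => palindrome
Longest palindromic substring: "bb" with length 2

2


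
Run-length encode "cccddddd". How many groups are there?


Input: cccddddd
Scanning for consecutive runs:
  Group 1: 'c' x 3 (positions 0-2)
  Group 2: 'd' x 5 (positions 3-7)
Total groups: 2

2


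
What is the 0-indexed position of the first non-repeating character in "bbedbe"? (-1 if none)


Input: bbedbe
Character frequencies:
  'b': 3
  'd': 1
  'e': 2
Scanning left to right for freq == 1:
  Position 0 ('b'): freq=3, skip
  Position 1 ('b'): freq=3, skip
  Position 2 ('e'): freq=2, skip
  Position 3 ('d'): unique! => answer = 3

3


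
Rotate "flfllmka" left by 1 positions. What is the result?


Input: "flfllmka", rotate left by 1
First 1 characters: "f"
Remaining characters: "lfllmka"
Concatenate remaining + first: "lfllmka" + "f" = "lfllmkaf"

lfllmkaf


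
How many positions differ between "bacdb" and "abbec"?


Comparing "bacdb" and "abbec" position by position:
  Position 0: 'b' vs 'a' => DIFFER
  Position 1: 'a' vs 'b' => DIFFER
  Position 2: 'c' vs 'b' => DIFFER
  Position 3: 'd' vs 'e' => DIFFER
  Position 4: 'b' vs 'c' => DIFFER
Positions that differ: 5

5


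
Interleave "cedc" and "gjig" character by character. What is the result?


Interleaving "cedc" and "gjig":
  Position 0: 'c' from first, 'g' from second => "cg"
  Position 1: 'e' from first, 'j' from second => "ej"
  Position 2: 'd' from first, 'i' from second => "di"
  Position 3: 'c' from first, 'g' from second => "cg"
Result: cgejdicg

cgejdicg


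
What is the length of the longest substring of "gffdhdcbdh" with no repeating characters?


Input: "gffdhdcbdh"
Sliding window (track last position of each char):
  Position 0 ('g'): window [0,0] length 1 -- new best
  Position 1 ('f'): window [0,1] length 2 -- new best
  Position 2 ('f'): repeat (last at 1), move window start to 2
  Position 2 ('f'): window [2,2] length 1
  Position 3 ('d'): window [2,3] length 2
  Position 4 ('h'): window [2,4] length 3 -- new best
  Position 5 ('d'): repeat (last at 3), move window start to 4
  Position 5 ('d'): window [4,5] length 2
  Position 6 ('c'): window [4,6] length 3
  Position 7 ('b'): window [4,7] length 4 -- new best
  Position 8 ('d'): repeat (last at 5), move window start to 6
  Position 8 ('d'): window [6,8] length 3
  Position 9 ('h'): window [6,9] length 4
Longest substring with no repeats: "hdcb" with length 4

4


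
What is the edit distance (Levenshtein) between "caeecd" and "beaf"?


Computing edit distance: "caeecd" -> "beaf"
DP table:
           b    e    a    f
      0    1    2    3    4
  c   1    1    2    3    4
  a   2    2    2    2    3
  e   3    3    2    3    3
  e   4    4    3    3    4
  c   5    5    4    4    4
  d   6    6    5    5    5
Edit distance = dp[6][4] = 5

5


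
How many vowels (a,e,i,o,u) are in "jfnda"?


Input: jfnda
Checking each character:
  'j' at position 0: consonant
  'f' at position 1: consonant
  'n' at position 2: consonant
  'd' at position 3: consonant
  'a' at position 4: vowel (running total: 1)
Total vowels: 1

1


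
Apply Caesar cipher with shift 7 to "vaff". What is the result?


Caesar cipher: shift "vaff" by 7
  'v' (pos 21) + 7 = pos 2 = 'c'
  'a' (pos 0) + 7 = pos 7 = 'h'
  'f' (pos 5) + 7 = pos 12 = 'm'
  'f' (pos 5) + 7 = pos 12 = 'm'
Result: chmm

chmm


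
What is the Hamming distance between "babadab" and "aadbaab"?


Comparing "babadab" and "aadbaab" position by position:
  Position 0: 'b' vs 'a' => differ
  Position 1: 'a' vs 'a' => same
  Position 2: 'b' vs 'd' => differ
  Position 3: 'a' vs 'b' => differ
  Position 4: 'd' vs 'a' => differ
  Position 5: 'a' vs 'a' => same
  Position 6: 'b' vs 'b' => same
Total differences (Hamming distance): 4

4


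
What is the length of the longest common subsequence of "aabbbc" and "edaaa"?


LCS of "aabbbc" and "edaaa"
DP table:
           e    d    a    a    a
      0    0    0    0    0    0
  a   0    0    0    1    1    1
  a   0    0    0    1    2    2
  b   0    0    0    1    2    2
  b   0    0    0    1    2    2
  b   0    0    0    1    2    2
  c   0    0    0    1    2    2
LCS length = dp[6][5] = 2

2


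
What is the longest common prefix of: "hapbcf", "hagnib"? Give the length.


Words: hapbcf, hagnib
  Position 0: all 'h' => match
  Position 1: all 'a' => match
  Position 2: ('p', 'g') => mismatch, stop
LCP = "ha" (length 2)

2


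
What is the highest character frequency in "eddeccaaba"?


Input: eddeccaaba
Character counts:
  'a': 3
  'b': 1
  'c': 2
  'd': 2
  'e': 2
Maximum frequency: 3

3


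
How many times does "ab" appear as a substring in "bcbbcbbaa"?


Searching for "ab" in "bcbbcbbaa"
Scanning each position:
  Position 0: "bc" => no
  Position 1: "cb" => no
  Position 2: "bb" => no
  Position 3: "bc" => no
  Position 4: "cb" => no
  Position 5: "bb" => no
  Position 6: "ba" => no
  Position 7: "aa" => no
Total occurrences: 0

0


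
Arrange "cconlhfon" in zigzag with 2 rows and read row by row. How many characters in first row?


Zigzag "cconlhfon" into 2 rows:
Placing characters:
  'c' => row 0
  'c' => row 1
  'o' => row 0
  'n' => row 1
  'l' => row 0
  'h' => row 1
  'f' => row 0
  'o' => row 1
  'n' => row 0
Rows:
  Row 0: "colfn"
  Row 1: "cnho"
First row length: 5

5


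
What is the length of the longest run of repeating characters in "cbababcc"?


Input: "cbababcc"
Scanning for longest run:
  Position 1 ('b'): new char, reset run to 1
  Position 2 ('a'): new char, reset run to 1
  Position 3 ('b'): new char, reset run to 1
  Position 4 ('a'): new char, reset run to 1
  Position 5 ('b'): new char, reset run to 1
  Position 6 ('c'): new char, reset run to 1
  Position 7 ('c'): continues run of 'c', length=2
Longest run: 'c' with length 2

2


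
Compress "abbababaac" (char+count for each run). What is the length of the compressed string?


Input: abbababaac
Runs:
  'a' x 1 => "a1"
  'b' x 2 => "b2"
  'a' x 1 => "a1"
  'b' x 1 => "b1"
  'a' x 1 => "a1"
  'b' x 1 => "b1"
  'a' x 2 => "a2"
  'c' x 1 => "c1"
Compressed: "a1b2a1b1a1b1a2c1"
Compressed length: 16

16


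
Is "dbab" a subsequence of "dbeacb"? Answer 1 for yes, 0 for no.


Check if "dbab" is a subsequence of "dbeacb"
Greedy scan:
  Position 0 ('d'): matches sub[0] = 'd'
  Position 1 ('b'): matches sub[1] = 'b'
  Position 2 ('e'): no match needed
  Position 3 ('a'): matches sub[2] = 'a'
  Position 4 ('c'): no match needed
  Position 5 ('b'): matches sub[3] = 'b'
All 4 characters matched => is a subsequence

1


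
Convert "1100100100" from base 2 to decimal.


Input: "1100100100" in base 2
Positional expansion:
  Digit '1' (value 1) x 2^9 = 512
  Digit '1' (value 1) x 2^8 = 256
  Digit '0' (value 0) x 2^7 = 0
  Digit '0' (value 0) x 2^6 = 0
  Digit '1' (value 1) x 2^5 = 32
  Digit '0' (value 0) x 2^4 = 0
  Digit '0' (value 0) x 2^3 = 0
  Digit '1' (value 1) x 2^2 = 4
  Digit '0' (value 0) x 2^1 = 0
  Digit '0' (value 0) x 2^0 = 0
Sum = 804

804


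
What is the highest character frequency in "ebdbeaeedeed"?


Input: ebdbeaeedeed
Character counts:
  'a': 1
  'b': 2
  'd': 3
  'e': 6
Maximum frequency: 6

6


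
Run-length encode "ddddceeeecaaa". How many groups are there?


Input: ddddceeeecaaa
Scanning for consecutive runs:
  Group 1: 'd' x 4 (positions 0-3)
  Group 2: 'c' x 1 (positions 4-4)
  Group 3: 'e' x 4 (positions 5-8)
  Group 4: 'c' x 1 (positions 9-9)
  Group 5: 'a' x 3 (positions 10-12)
Total groups: 5

5


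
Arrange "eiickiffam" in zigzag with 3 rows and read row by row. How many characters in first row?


Zigzag "eiickiffam" into 3 rows:
Placing characters:
  'e' => row 0
  'i' => row 1
  'i' => row 2
  'c' => row 1
  'k' => row 0
  'i' => row 1
  'f' => row 2
  'f' => row 1
  'a' => row 0
  'm' => row 1
Rows:
  Row 0: "eka"
  Row 1: "icifm"
  Row 2: "if"
First row length: 3

3


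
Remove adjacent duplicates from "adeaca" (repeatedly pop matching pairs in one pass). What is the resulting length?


Input: adeaca
Stack-based adjacent duplicate removal:
  Read 'a': push. Stack: a
  Read 'd': push. Stack: ad
  Read 'e': push. Stack: ade
  Read 'a': push. Stack: adea
  Read 'c': push. Stack: adeac
  Read 'a': push. Stack: adeaca
Final stack: "adeaca" (length 6)

6


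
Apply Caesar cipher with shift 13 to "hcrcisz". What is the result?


Caesar cipher: shift "hcrcisz" by 13
  'h' (pos 7) + 13 = pos 20 = 'u'
  'c' (pos 2) + 13 = pos 15 = 'p'
  'r' (pos 17) + 13 = pos 4 = 'e'
  'c' (pos 2) + 13 = pos 15 = 'p'
  'i' (pos 8) + 13 = pos 21 = 'v'
  's' (pos 18) + 13 = pos 5 = 'f'
  'z' (pos 25) + 13 = pos 12 = 'm'
Result: upepvfm

upepvfm


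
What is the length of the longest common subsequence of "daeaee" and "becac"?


LCS of "daeaee" and "becac"
DP table:
           b    e    c    a    c
      0    0    0    0    0    0
  d   0    0    0    0    0    0
  a   0    0    0    0    1    1
  e   0    0    1    1    1    1
  a   0    0    1    1    2    2
  e   0    0    1    1    2    2
  e   0    0    1    1    2    2
LCS length = dp[6][5] = 2

2


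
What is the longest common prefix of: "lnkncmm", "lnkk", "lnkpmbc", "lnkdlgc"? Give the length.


Words: lnkncmm, lnkk, lnkpmbc, lnkdlgc
  Position 0: all 'l' => match
  Position 1: all 'n' => match
  Position 2: all 'k' => match
  Position 3: ('n', 'k', 'p', 'd') => mismatch, stop
LCP = "lnk" (length 3)

3


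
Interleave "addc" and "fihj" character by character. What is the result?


Interleaving "addc" and "fihj":
  Position 0: 'a' from first, 'f' from second => "af"
  Position 1: 'd' from first, 'i' from second => "di"
  Position 2: 'd' from first, 'h' from second => "dh"
  Position 3: 'c' from first, 'j' from second => "cj"
Result: afdidhcj

afdidhcj


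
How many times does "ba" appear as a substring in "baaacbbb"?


Searching for "ba" in "baaacbbb"
Scanning each position:
  Position 0: "ba" => MATCH
  Position 1: "aa" => no
  Position 2: "aa" => no
  Position 3: "ac" => no
  Position 4: "cb" => no
  Position 5: "bb" => no
  Position 6: "bb" => no
Total occurrences: 1

1


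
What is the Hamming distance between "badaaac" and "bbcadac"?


Comparing "badaaac" and "bbcadac" position by position:
  Position 0: 'b' vs 'b' => same
  Position 1: 'a' vs 'b' => differ
  Position 2: 'd' vs 'c' => differ
  Position 3: 'a' vs 'a' => same
  Position 4: 'a' vs 'd' => differ
  Position 5: 'a' vs 'a' => same
  Position 6: 'c' vs 'c' => same
Total differences (Hamming distance): 3

3


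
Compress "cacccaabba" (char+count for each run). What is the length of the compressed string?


Input: cacccaabba
Runs:
  'c' x 1 => "c1"
  'a' x 1 => "a1"
  'c' x 3 => "c3"
  'a' x 2 => "a2"
  'b' x 2 => "b2"
  'a' x 1 => "a1"
Compressed: "c1a1c3a2b2a1"
Compressed length: 12

12


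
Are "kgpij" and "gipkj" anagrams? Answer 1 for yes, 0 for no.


Strings: "kgpij", "gipkj"
Sorted first:  gijkp
Sorted second: gijkp
Sorted forms match => anagrams

1


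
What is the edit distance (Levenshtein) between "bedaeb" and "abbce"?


Computing edit distance: "bedaeb" -> "abbce"
DP table:
           a    b    b    c    e
      0    1    2    3    4    5
  b   1    1    1    2    3    4
  e   2    2    2    2    3    3
  d   3    3    3    3    3    4
  a   4    3    4    4    4    4
  e   5    4    4    5    5    4
  b   6    5    4    4    5    5
Edit distance = dp[6][5] = 5

5


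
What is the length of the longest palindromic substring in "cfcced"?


Input: "cfcced"
Checking substrings for palindromes:
  [0:3] "cfc" (len 3) => palindrome
  [2:4] "cc" (len 2) => palindrome
Longest palindromic substring: "cfc" with length 3

3


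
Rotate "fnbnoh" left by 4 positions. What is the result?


Input: "fnbnoh", rotate left by 4
First 4 characters: "fnbn"
Remaining characters: "oh"
Concatenate remaining + first: "oh" + "fnbn" = "ohfnbn"

ohfnbn


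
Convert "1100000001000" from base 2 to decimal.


Input: "1100000001000" in base 2
Positional expansion:
  Digit '1' (value 1) x 2^12 = 4096
  Digit '1' (value 1) x 2^11 = 2048
  Digit '0' (value 0) x 2^10 = 0
  Digit '0' (value 0) x 2^9 = 0
  Digit '0' (value 0) x 2^8 = 0
  Digit '0' (value 0) x 2^7 = 0
  Digit '0' (value 0) x 2^6 = 0
  Digit '0' (value 0) x 2^5 = 0
  Digit '0' (value 0) x 2^4 = 0
  Digit '1' (value 1) x 2^3 = 8
  Digit '0' (value 0) x 2^2 = 0
  Digit '0' (value 0) x 2^1 = 0
  Digit '0' (value 0) x 2^0 = 0
Sum = 6152

6152


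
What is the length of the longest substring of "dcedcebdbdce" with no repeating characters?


Input: "dcedcebdbdce"
Sliding window (track last position of each char):
  Position 0 ('d'): window [0,0] length 1 -- new best
  Position 1 ('c'): window [0,1] length 2 -- new best
  Position 2 ('e'): window [0,2] length 3 -- new best
  Position 3 ('d'): repeat (last at 0), move window start to 1
  Position 3 ('d'): window [1,3] length 3
  Position 4 ('c'): repeat (last at 1), move window start to 2
  Position 4 ('c'): window [2,4] length 3
  Position 5 ('e'): repeat (last at 2), move window start to 3
  Position 5 ('e'): window [3,5] length 3
  Position 6 ('b'): window [3,6] length 4 -- new best
  Position 7 ('d'): repeat (last at 3), move window start to 4
  Position 7 ('d'): window [4,7] length 4
  Position 8 ('b'): repeat (last at 6), move window start to 7
  Position 8 ('b'): window [7,8] length 2
  Position 9 ('d'): repeat (last at 7), move window start to 8
  Position 9 ('d'): window [8,9] length 2
  Position 10 ('c'): window [8,10] length 3
  Position 11 ('e'): window [8,11] length 4
Longest substring with no repeats: "dceb" with length 4

4


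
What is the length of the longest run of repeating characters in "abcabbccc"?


Input: "abcabbccc"
Scanning for longest run:
  Position 1 ('b'): new char, reset run to 1
  Position 2 ('c'): new char, reset run to 1
  Position 3 ('a'): new char, reset run to 1
  Position 4 ('b'): new char, reset run to 1
  Position 5 ('b'): continues run of 'b', length=2
  Position 6 ('c'): new char, reset run to 1
  Position 7 ('c'): continues run of 'c', length=2
  Position 8 ('c'): continues run of 'c', length=3
Longest run: 'c' with length 3

3


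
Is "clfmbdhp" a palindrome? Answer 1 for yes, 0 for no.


Input: clfmbdhp
Reversed: phdbmflc
  Compare pos 0 ('c') with pos 7 ('p'): MISMATCH
  Compare pos 1 ('l') with pos 6 ('h'): MISMATCH
  Compare pos 2 ('f') with pos 5 ('d'): MISMATCH
  Compare pos 3 ('m') with pos 4 ('b'): MISMATCH
Result: not a palindrome

0


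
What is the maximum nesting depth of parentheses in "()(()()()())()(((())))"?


Input: "()(()()()())()(((())))"
Tracking depth:
  Position 0 '(': depth becomes 1
  Position 1 ')': depth becomes 0
  Position 2 '(': depth becomes 1
  Position 3 '(': depth becomes 2
  Position 4 ')': depth becomes 1
  Position 5 '(': depth becomes 2
  Position 6 ')': depth becomes 1
  Position 7 '(': depth becomes 2
  Position 8 ')': depth becomes 1
  Position 9 '(': depth becomes 2
  Position 10 ')': depth becomes 1
  Position 11 ')': depth becomes 0
  Position 12 '(': depth becomes 1
  Position 13 ')': depth becomes 0
  Position 14 '(': depth becomes 1
  Position 15 '(': depth becomes 2
  Position 16 '(': depth becomes 3
  Position 17 '(': depth becomes 4
  Position 18 ')': depth becomes 3
  Position 19 ')': depth becomes 2
  Position 20 ')': depth becomes 1
  Position 21 ')': depth becomes 0
Maximum depth reached: 4

4


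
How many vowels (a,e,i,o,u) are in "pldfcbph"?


Input: pldfcbph
Checking each character:
  'p' at position 0: consonant
  'l' at position 1: consonant
  'd' at position 2: consonant
  'f' at position 3: consonant
  'c' at position 4: consonant
  'b' at position 5: consonant
  'p' at position 6: consonant
  'h' at position 7: consonant
Total vowels: 0

0


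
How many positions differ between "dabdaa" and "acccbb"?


Comparing "dabdaa" and "acccbb" position by position:
  Position 0: 'd' vs 'a' => DIFFER
  Position 1: 'a' vs 'c' => DIFFER
  Position 2: 'b' vs 'c' => DIFFER
  Position 3: 'd' vs 'c' => DIFFER
  Position 4: 'a' vs 'b' => DIFFER
  Position 5: 'a' vs 'b' => DIFFER
Positions that differ: 6

6


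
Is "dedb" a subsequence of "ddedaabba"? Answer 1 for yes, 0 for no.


Check if "dedb" is a subsequence of "ddedaabba"
Greedy scan:
  Position 0 ('d'): matches sub[0] = 'd'
  Position 1 ('d'): no match needed
  Position 2 ('e'): matches sub[1] = 'e'
  Position 3 ('d'): matches sub[2] = 'd'
  Position 4 ('a'): no match needed
  Position 5 ('a'): no match needed
  Position 6 ('b'): matches sub[3] = 'b'
  Position 7 ('b'): no match needed
  Position 8 ('a'): no match needed
All 4 characters matched => is a subsequence

1


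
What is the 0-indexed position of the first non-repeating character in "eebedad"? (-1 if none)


Input: eebedad
Character frequencies:
  'a': 1
  'b': 1
  'd': 2
  'e': 3
Scanning left to right for freq == 1:
  Position 0 ('e'): freq=3, skip
  Position 1 ('e'): freq=3, skip
  Position 2 ('b'): unique! => answer = 2

2


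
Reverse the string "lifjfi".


Input: lifjfi
Reading characters right to left:
  Position 5: 'i'
  Position 4: 'f'
  Position 3: 'j'
  Position 2: 'f'
  Position 1: 'i'
  Position 0: 'l'
Reversed: ifjfil

ifjfil


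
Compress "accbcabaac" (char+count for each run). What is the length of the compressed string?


Input: accbcabaac
Runs:
  'a' x 1 => "a1"
  'c' x 2 => "c2"
  'b' x 1 => "b1"
  'c' x 1 => "c1"
  'a' x 1 => "a1"
  'b' x 1 => "b1"
  'a' x 2 => "a2"
  'c' x 1 => "c1"
Compressed: "a1c2b1c1a1b1a2c1"
Compressed length: 16

16


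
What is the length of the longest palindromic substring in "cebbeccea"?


Input: "cebbeccea"
Checking substrings for palindromes:
  [0:6] "cebbec" (len 6) => palindrome
  [1:5] "ebbe" (len 4) => palindrome
  [4:8] "ecce" (len 4) => palindrome
  [2:4] "bb" (len 2) => palindrome
  [5:7] "cc" (len 2) => palindrome
Longest palindromic substring: "cebbec" with length 6

6


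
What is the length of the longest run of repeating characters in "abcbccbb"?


Input: "abcbccbb"
Scanning for longest run:
  Position 1 ('b'): new char, reset run to 1
  Position 2 ('c'): new char, reset run to 1
  Position 3 ('b'): new char, reset run to 1
  Position 4 ('c'): new char, reset run to 1
  Position 5 ('c'): continues run of 'c', length=2
  Position 6 ('b'): new char, reset run to 1
  Position 7 ('b'): continues run of 'b', length=2
Longest run: 'c' with length 2

2


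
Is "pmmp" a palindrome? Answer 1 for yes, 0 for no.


Input: pmmp
Reversed: pmmp
  Compare pos 0 ('p') with pos 3 ('p'): match
  Compare pos 1 ('m') with pos 2 ('m'): match
Result: palindrome

1


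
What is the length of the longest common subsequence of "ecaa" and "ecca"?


LCS of "ecaa" and "ecca"
DP table:
           e    c    c    a
      0    0    0    0    0
  e   0    1    1    1    1
  c   0    1    2    2    2
  a   0    1    2    2    3
  a   0    1    2    2    3
LCS length = dp[4][4] = 3

3


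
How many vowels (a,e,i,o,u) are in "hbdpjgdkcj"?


Input: hbdpjgdkcj
Checking each character:
  'h' at position 0: consonant
  'b' at position 1: consonant
  'd' at position 2: consonant
  'p' at position 3: consonant
  'j' at position 4: consonant
  'g' at position 5: consonant
  'd' at position 6: consonant
  'k' at position 7: consonant
  'c' at position 8: consonant
  'j' at position 9: consonant
Total vowels: 0

0


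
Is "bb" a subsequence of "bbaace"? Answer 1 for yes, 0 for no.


Check if "bb" is a subsequence of "bbaace"
Greedy scan:
  Position 0 ('b'): matches sub[0] = 'b'
  Position 1 ('b'): matches sub[1] = 'b'
  Position 2 ('a'): no match needed
  Position 3 ('a'): no match needed
  Position 4 ('c'): no match needed
  Position 5 ('e'): no match needed
All 2 characters matched => is a subsequence

1


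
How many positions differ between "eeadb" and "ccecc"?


Comparing "eeadb" and "ccecc" position by position:
  Position 0: 'e' vs 'c' => DIFFER
  Position 1: 'e' vs 'c' => DIFFER
  Position 2: 'a' vs 'e' => DIFFER
  Position 3: 'd' vs 'c' => DIFFER
  Position 4: 'b' vs 'c' => DIFFER
Positions that differ: 5

5


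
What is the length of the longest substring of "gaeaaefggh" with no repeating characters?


Input: "gaeaaefggh"
Sliding window (track last position of each char):
  Position 0 ('g'): window [0,0] length 1 -- new best
  Position 1 ('a'): window [0,1] length 2 -- new best
  Position 2 ('e'): window [0,2] length 3 -- new best
  Position 3 ('a'): repeat (last at 1), move window start to 2
  Position 3 ('a'): window [2,3] length 2
  Position 4 ('a'): repeat (last at 3), move window start to 4
  Position 4 ('a'): window [4,4] length 1
  Position 5 ('e'): window [4,5] length 2
  Position 6 ('f'): window [4,6] length 3
  Position 7 ('g'): window [4,7] length 4 -- new best
  Position 8 ('g'): repeat (last at 7), move window start to 8
  Position 8 ('g'): window [8,8] length 1
  Position 9 ('h'): window [8,9] length 2
Longest substring with no repeats: "aefg" with length 4

4


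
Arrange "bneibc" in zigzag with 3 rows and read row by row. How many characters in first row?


Zigzag "bneibc" into 3 rows:
Placing characters:
  'b' => row 0
  'n' => row 1
  'e' => row 2
  'i' => row 1
  'b' => row 0
  'c' => row 1
Rows:
  Row 0: "bb"
  Row 1: "nic"
  Row 2: "e"
First row length: 2

2


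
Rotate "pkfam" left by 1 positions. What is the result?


Input: "pkfam", rotate left by 1
First 1 characters: "p"
Remaining characters: "kfam"
Concatenate remaining + first: "kfam" + "p" = "kfamp"

kfamp


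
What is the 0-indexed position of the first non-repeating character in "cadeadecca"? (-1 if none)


Input: cadeadecca
Character frequencies:
  'a': 3
  'c': 3
  'd': 2
  'e': 2
Scanning left to right for freq == 1:
  Position 0 ('c'): freq=3, skip
  Position 1 ('a'): freq=3, skip
  Position 2 ('d'): freq=2, skip
  Position 3 ('e'): freq=2, skip
  Position 4 ('a'): freq=3, skip
  Position 5 ('d'): freq=2, skip
  Position 6 ('e'): freq=2, skip
  Position 7 ('c'): freq=3, skip
  Position 8 ('c'): freq=3, skip
  Position 9 ('a'): freq=3, skip
  No unique character found => answer = -1

-1


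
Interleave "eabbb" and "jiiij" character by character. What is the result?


Interleaving "eabbb" and "jiiij":
  Position 0: 'e' from first, 'j' from second => "ej"
  Position 1: 'a' from first, 'i' from second => "ai"
  Position 2: 'b' from first, 'i' from second => "bi"
  Position 3: 'b' from first, 'i' from second => "bi"
  Position 4: 'b' from first, 'j' from second => "bj"
Result: ejaibibibj

ejaibibibj


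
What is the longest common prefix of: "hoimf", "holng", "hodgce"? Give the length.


Words: hoimf, holng, hodgce
  Position 0: all 'h' => match
  Position 1: all 'o' => match
  Position 2: ('i', 'l', 'd') => mismatch, stop
LCP = "ho" (length 2)

2


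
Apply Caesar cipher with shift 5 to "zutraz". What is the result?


Caesar cipher: shift "zutraz" by 5
  'z' (pos 25) + 5 = pos 4 = 'e'
  'u' (pos 20) + 5 = pos 25 = 'z'
  't' (pos 19) + 5 = pos 24 = 'y'
  'r' (pos 17) + 5 = pos 22 = 'w'
  'a' (pos 0) + 5 = pos 5 = 'f'
  'z' (pos 25) + 5 = pos 4 = 'e'
Result: ezywfe

ezywfe


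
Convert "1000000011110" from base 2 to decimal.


Input: "1000000011110" in base 2
Positional expansion:
  Digit '1' (value 1) x 2^12 = 4096
  Digit '0' (value 0) x 2^11 = 0
  Digit '0' (value 0) x 2^10 = 0
  Digit '0' (value 0) x 2^9 = 0
  Digit '0' (value 0) x 2^8 = 0
  Digit '0' (value 0) x 2^7 = 0
  Digit '0' (value 0) x 2^6 = 0
  Digit '0' (value 0) x 2^5 = 0
  Digit '1' (value 1) x 2^4 = 16
  Digit '1' (value 1) x 2^3 = 8
  Digit '1' (value 1) x 2^2 = 4
  Digit '1' (value 1) x 2^1 = 2
  Digit '0' (value 0) x 2^0 = 0
Sum = 4126

4126


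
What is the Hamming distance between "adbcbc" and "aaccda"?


Comparing "adbcbc" and "aaccda" position by position:
  Position 0: 'a' vs 'a' => same
  Position 1: 'd' vs 'a' => differ
  Position 2: 'b' vs 'c' => differ
  Position 3: 'c' vs 'c' => same
  Position 4: 'b' vs 'd' => differ
  Position 5: 'c' vs 'a' => differ
Total differences (Hamming distance): 4

4


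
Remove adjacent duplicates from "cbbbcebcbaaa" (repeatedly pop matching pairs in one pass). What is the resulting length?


Input: cbbbcebcbaaa
Stack-based adjacent duplicate removal:
  Read 'c': push. Stack: c
  Read 'b': push. Stack: cb
  Read 'b': matches stack top 'b' => pop. Stack: c
  Read 'b': push. Stack: cb
  Read 'c': push. Stack: cbc
  Read 'e': push. Stack: cbce
  Read 'b': push. Stack: cbceb
  Read 'c': push. Stack: cbcebc
  Read 'b': push. Stack: cbcebcb
  Read 'a': push. Stack: cbcebcba
  Read 'a': matches stack top 'a' => pop. Stack: cbcebcb
  Read 'a': push. Stack: cbcebcba
Final stack: "cbcebcba" (length 8)

8


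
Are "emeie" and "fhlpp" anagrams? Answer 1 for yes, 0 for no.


Strings: "emeie", "fhlpp"
Sorted first:  eeeim
Sorted second: fhlpp
Differ at position 0: 'e' vs 'f' => not anagrams

0


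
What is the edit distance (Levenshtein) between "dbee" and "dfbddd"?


Computing edit distance: "dbee" -> "dfbddd"
DP table:
           d    f    b    d    d    d
      0    1    2    3    4    5    6
  d   1    0    1    2    3    4    5
  b   2    1    1    1    2    3    4
  e   3    2    2    2    2    3    4
  e   4    3    3    3    3    3    4
Edit distance = dp[4][6] = 4

4


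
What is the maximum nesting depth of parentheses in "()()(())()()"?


Input: "()()(())()()"
Tracking depth:
  Position 0 '(': depth becomes 1
  Position 1 ')': depth becomes 0
  Position 2 '(': depth becomes 1
  Position 3 ')': depth becomes 0
  Position 4 '(': depth becomes 1
  Position 5 '(': depth becomes 2
  Position 6 ')': depth becomes 1
  Position 7 ')': depth becomes 0
  Position 8 '(': depth becomes 1
  Position 9 ')': depth becomes 0
  Position 10 '(': depth becomes 1
  Position 11 ')': depth becomes 0
Maximum depth reached: 2

2


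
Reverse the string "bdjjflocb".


Input: bdjjflocb
Reading characters right to left:
  Position 8: 'b'
  Position 7: 'c'
  Position 6: 'o'
  Position 5: 'l'
  Position 4: 'f'
  Position 3: 'j'
  Position 2: 'j'
  Position 1: 'd'
  Position 0: 'b'
Reversed: bcolfjjdb

bcolfjjdb


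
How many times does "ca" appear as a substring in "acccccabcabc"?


Searching for "ca" in "acccccabcabc"
Scanning each position:
  Position 0: "ac" => no
  Position 1: "cc" => no
  Position 2: "cc" => no
  Position 3: "cc" => no
  Position 4: "cc" => no
  Position 5: "ca" => MATCH
  Position 6: "ab" => no
  Position 7: "bc" => no
  Position 8: "ca" => MATCH
  Position 9: "ab" => no
  Position 10: "bc" => no
Total occurrences: 2

2


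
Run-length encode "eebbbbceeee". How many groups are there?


Input: eebbbbceeee
Scanning for consecutive runs:
  Group 1: 'e' x 2 (positions 0-1)
  Group 2: 'b' x 4 (positions 2-5)
  Group 3: 'c' x 1 (positions 6-6)
  Group 4: 'e' x 4 (positions 7-10)
Total groups: 4

4


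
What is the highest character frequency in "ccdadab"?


Input: ccdadab
Character counts:
  'a': 2
  'b': 1
  'c': 2
  'd': 2
Maximum frequency: 2

2


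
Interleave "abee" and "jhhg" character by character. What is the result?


Interleaving "abee" and "jhhg":
  Position 0: 'a' from first, 'j' from second => "aj"
  Position 1: 'b' from first, 'h' from second => "bh"
  Position 2: 'e' from first, 'h' from second => "eh"
  Position 3: 'e' from first, 'g' from second => "eg"
Result: ajbheheg

ajbheheg


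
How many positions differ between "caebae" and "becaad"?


Comparing "caebae" and "becaad" position by position:
  Position 0: 'c' vs 'b' => DIFFER
  Position 1: 'a' vs 'e' => DIFFER
  Position 2: 'e' vs 'c' => DIFFER
  Position 3: 'b' vs 'a' => DIFFER
  Position 4: 'a' vs 'a' => same
  Position 5: 'e' vs 'd' => DIFFER
Positions that differ: 5

5


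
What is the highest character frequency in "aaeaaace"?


Input: aaeaaace
Character counts:
  'a': 5
  'c': 1
  'e': 2
Maximum frequency: 5

5


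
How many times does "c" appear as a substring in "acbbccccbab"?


Searching for "c" in "acbbccccbab"
Scanning each position:
  Position 0: "a" => no
  Position 1: "c" => MATCH
  Position 2: "b" => no
  Position 3: "b" => no
  Position 4: "c" => MATCH
  Position 5: "c" => MATCH
  Position 6: "c" => MATCH
  Position 7: "c" => MATCH
  Position 8: "b" => no
  Position 9: "a" => no
  Position 10: "b" => no
Total occurrences: 5

5


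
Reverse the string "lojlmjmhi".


Input: lojlmjmhi
Reading characters right to left:
  Position 8: 'i'
  Position 7: 'h'
  Position 6: 'm'
  Position 5: 'j'
  Position 4: 'm'
  Position 3: 'l'
  Position 2: 'j'
  Position 1: 'o'
  Position 0: 'l'
Reversed: ihmjmljol

ihmjmljol


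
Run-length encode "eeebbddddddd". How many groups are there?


Input: eeebbddddddd
Scanning for consecutive runs:
  Group 1: 'e' x 3 (positions 0-2)
  Group 2: 'b' x 2 (positions 3-4)
  Group 3: 'd' x 7 (positions 5-11)
Total groups: 3

3


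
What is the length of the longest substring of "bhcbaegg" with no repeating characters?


Input: "bhcbaegg"
Sliding window (track last position of each char):
  Position 0 ('b'): window [0,0] length 1 -- new best
  Position 1 ('h'): window [0,1] length 2 -- new best
  Position 2 ('c'): window [0,2] length 3 -- new best
  Position 3 ('b'): repeat (last at 0), move window start to 1
  Position 3 ('b'): window [1,3] length 3
  Position 4 ('a'): window [1,4] length 4 -- new best
  Position 5 ('e'): window [1,5] length 5 -- new best
  Position 6 ('g'): window [1,6] length 6 -- new best
  Position 7 ('g'): repeat (last at 6), move window start to 7
  Position 7 ('g'): window [7,7] length 1
Longest substring with no repeats: "hcbaeg" with length 6

6


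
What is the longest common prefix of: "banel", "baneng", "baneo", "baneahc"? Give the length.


Words: banel, baneng, baneo, baneahc
  Position 0: all 'b' => match
  Position 1: all 'a' => match
  Position 2: all 'n' => match
  Position 3: all 'e' => match
  Position 4: ('l', 'n', 'o', 'a') => mismatch, stop
LCP = "bane" (length 4)

4
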